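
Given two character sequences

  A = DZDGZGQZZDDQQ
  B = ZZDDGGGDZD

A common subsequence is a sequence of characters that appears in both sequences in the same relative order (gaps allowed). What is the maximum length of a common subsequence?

6

One common subsequence of length 6: D [1,3], D [3,4], G [4,6], G [6,7], Z [9,9], D [11,10]. dp[13][10] = 6 confirms this is the maximum.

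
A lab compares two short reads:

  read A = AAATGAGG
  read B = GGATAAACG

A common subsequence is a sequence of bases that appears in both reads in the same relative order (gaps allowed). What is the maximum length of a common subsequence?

Taking A (read A #1, read B #3), then A (read A #2, read B #5), then A (read A #3, read B #6), then A (read A #6, read B #7), then G (read A #8, read B #9) gives a common subsequence of length 5, and the DP table's final entry dp[8][9] is also 5, so no common subsequence is longer.

5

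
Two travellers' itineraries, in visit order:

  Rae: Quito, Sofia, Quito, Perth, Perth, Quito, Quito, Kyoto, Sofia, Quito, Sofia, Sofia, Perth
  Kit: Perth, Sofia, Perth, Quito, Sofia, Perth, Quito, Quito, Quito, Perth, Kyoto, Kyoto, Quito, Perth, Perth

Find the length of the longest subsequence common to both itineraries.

8

Pick Quito [1,4], then Sofia [2,5], then Quito [3,7], then Quito [6,8], then Quito [7,9], then Kyoto [8,12], then Quito [10,13], then Perth [13,15]; all 8 stops appear in both, in order. dp[13][15] = 8 confirms this is the maximum.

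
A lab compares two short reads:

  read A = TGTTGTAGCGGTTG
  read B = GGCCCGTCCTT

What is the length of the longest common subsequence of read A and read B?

6

Pick G at read A[2]=read B[2], G at read A[5]=read B[6], T at read A[6]=read B[7], C at read A[9]=read B[9], T at read A[12]=read B[10], T at read A[13]=read B[11]; all 6 bases appear in both, in order, and the DP table's final entry dp[14][11] is also 6, so no common subsequence is longer.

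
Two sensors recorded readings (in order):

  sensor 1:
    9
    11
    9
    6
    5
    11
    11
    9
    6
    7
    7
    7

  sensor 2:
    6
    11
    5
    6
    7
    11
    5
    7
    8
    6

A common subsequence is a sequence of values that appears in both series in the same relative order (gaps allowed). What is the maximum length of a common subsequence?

5

One common subsequence of length 5: 11 [2,2] → 5 [5,3] → 6 [9,4] → 7 [10,5] → 7 [11,8]. dp[12][10] = 5 confirms this is the maximum.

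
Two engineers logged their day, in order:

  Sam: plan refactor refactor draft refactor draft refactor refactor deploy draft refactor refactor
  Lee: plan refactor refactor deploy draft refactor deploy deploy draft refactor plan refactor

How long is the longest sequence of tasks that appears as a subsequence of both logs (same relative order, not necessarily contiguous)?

Taking plan at Sam[1]=Lee[1], then refactor at Sam[2]=Lee[2], then refactor at Sam[3]=Lee[3], then draft at Sam[4]=Lee[5], then refactor at Sam[5]=Lee[6], then deploy at Sam[9]=Lee[8], then draft at Sam[10]=Lee[9], then refactor at Sam[11]=Lee[10], then refactor at Sam[12]=Lee[12] gives a common subsequence of length 9. dp[12][12] = 9 confirms this is the maximum.

9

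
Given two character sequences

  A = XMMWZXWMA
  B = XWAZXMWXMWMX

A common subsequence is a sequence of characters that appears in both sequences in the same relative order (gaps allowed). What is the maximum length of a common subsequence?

6

One common subsequence of length 6: X at A[1]=B[5]; then M at A[3]=B[6]; then W at A[4]=B[7]; then X at A[6]=B[8]; then W at A[7]=B[10]; then M at A[8]=B[11]. The LCS DP gives dp[9][12] = 6, so this is optimal.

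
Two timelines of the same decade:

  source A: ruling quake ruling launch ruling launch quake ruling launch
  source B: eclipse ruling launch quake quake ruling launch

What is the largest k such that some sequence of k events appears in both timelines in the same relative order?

5

Match ruling (source A #1, source B #2), quake (source A #2, source B #4), quake (source A #7, source B #5), ruling (source A #8, source B #6), launch (source A #9, source B #7) — 5 events in the same relative order in both. Since dp[9][7] = 5, nothing longer is possible.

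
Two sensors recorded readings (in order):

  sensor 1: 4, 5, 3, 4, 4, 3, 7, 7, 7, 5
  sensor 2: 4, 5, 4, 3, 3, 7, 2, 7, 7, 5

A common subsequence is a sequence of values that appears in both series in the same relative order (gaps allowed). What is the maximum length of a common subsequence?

8

One common subsequence of length 8: 4 (sensor 1 #1, sensor 2 #1) → 5 (sensor 1 #2, sensor 2 #2) → 3 (sensor 1 #3, sensor 2 #4) → 3 (sensor 1 #6, sensor 2 #5) → 7 (sensor 1 #7, sensor 2 #6) → 7 (sensor 1 #8, sensor 2 #8) → 7 (sensor 1 #9, sensor 2 #9) → 5 (sensor 1 #10, sensor 2 #10). The LCS DP gives dp[10][10] = 8, so this is optimal.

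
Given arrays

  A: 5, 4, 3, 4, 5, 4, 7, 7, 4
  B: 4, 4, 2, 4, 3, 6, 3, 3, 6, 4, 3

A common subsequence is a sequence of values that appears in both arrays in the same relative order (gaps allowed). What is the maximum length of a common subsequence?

4

Let dp[i][j] be the LCS length of the first i values of A and the first j values of B. dp[i][j] = dp[i-1][j-1]+1 when the i-th and j-th values match, else max(dp[i-1][j], dp[i][j-1]).
    ·  4  4  2  4  3  6  3  3  6  4  3
 ·  0  0  0  0  0  0  0  0  0  0  0  0
 5  0  0  0  0  0  0  0  0  0  0  0  0
 4  0  1  1  1  1  1  1  1  1  1  1  1
 3  0  1  1  1  1  2  2  2  2  2  2  2
 4  0  1  2  2  2  2  2  2  2  2  3  3
 5  0  1  2  2  2  2  2  2  2  2  3  3
 4  0  1  2  2  3  3  3  3  3  3  3  3
 7  0  1  2  2  3  3  3  3  3  3  3  3
 7  0  1  2  2  3  3  3  3  3  3  3  3
 4  0  1  2  2  3  3  3  3  3  3  4  4
dp[9][11] = 4. One LCS (by backtracking along matches): 4, 4, 4, 4.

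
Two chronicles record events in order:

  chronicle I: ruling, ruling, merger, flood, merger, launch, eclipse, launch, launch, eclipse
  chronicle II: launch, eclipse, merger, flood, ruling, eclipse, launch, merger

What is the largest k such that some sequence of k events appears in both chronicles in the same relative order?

4

Match merger at chronicle I[3]=chronicle II[3], flood at chronicle I[4]=chronicle II[4], eclipse at chronicle I[7]=chronicle II[6], launch at chronicle I[8]=chronicle II[7] — 4 events in the same relative order in both, and the DP table's final entry dp[10][8] is also 4, so no common subsequence is longer.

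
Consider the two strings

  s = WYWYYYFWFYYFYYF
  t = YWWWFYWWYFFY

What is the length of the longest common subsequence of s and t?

8

Match W at s[1]=t[2] → W at s[3]=t[3] → W at s[8]=t[4] → F at s[9]=t[5] → Y at s[10]=t[6] → Y at s[11]=t[9] → F at s[12]=t[11] → Y at s[14]=t[12] — 8 characters in the same relative order in both. The LCS DP gives dp[15][12] = 8, so this is optimal.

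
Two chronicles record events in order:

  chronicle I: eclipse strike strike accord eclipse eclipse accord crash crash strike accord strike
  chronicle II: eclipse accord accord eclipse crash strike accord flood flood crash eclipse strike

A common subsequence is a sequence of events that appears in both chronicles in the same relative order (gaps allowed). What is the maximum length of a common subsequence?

7

Pick eclipse (chronicle I #1, chronicle II #1) → accord (chronicle I #4, chronicle II #3) → eclipse (chronicle I #6, chronicle II #4) → crash (chronicle I #9, chronicle II #5) → strike (chronicle I #10, chronicle II #6) → accord (chronicle I #11, chronicle II #7) → strike (chronicle I #12, chronicle II #12); all 7 events appear in both, in order. Since dp[12][12] = 7, nothing longer is possible.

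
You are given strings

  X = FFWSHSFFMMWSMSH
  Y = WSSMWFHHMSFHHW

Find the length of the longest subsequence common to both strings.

Taking W [3,1] → S [4,2] → S [6,3] → M [10,4] → W [11,5] → M [13,9] → S [14,10] → H [15,13] gives a common subsequence of length 8. The LCS DP gives dp[15][14] = 8, so this is optimal.

8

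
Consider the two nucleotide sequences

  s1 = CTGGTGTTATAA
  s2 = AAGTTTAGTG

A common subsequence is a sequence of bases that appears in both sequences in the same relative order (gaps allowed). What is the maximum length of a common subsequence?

6

Match G at s1[4]=s2[3], then T at s1[5]=s2[4], then T at s1[7]=s2[5], then T at s1[8]=s2[6], then A at s1[9]=s2[7], then T at s1[10]=s2[9] — 6 bases in the same relative order in both, and the DP table's final entry dp[12][10] is also 6, so no common subsequence is longer.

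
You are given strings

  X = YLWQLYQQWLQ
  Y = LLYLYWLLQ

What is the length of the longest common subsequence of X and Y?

Let dp[i][j] be the LCS length of the first i characters of X and the first j characters of Y. dp[i][j] = dp[i-1][j-1]+1 when the i-th and j-th characters match, else max(dp[i-1][j], dp[i][j-1]).
    ·  L  L  Y  L  Y  W  L  L  Q
 ·  0  0  0  0  0  0  0  0  0  0
 Y  0  0  0  1  1  1  1  1  1  1
 L  0  1  1  1  2  2  2  2  2  2
 W  0  1  1  1  2  2  3  3  3  3
 Q  0  1  1  1  2  2  3  3  3  4
 L  0  1  2  2  2  2  3  4  4  4
 Y  0  1  2  3  3  3  3  4  4  4
 Q  0  1  2  3  3  3  3  4  4  5
 Q  0  1  2  3  3  3  3  4  4  5
 W  0  1  2  3  3  3  4  4  4  5
 L  0  1  2  3  4  4  4  5  5  5
 Q  0  1  2  3  4  4  4  5  5  6
dp[11][9] = 6. One LCS (by backtracking along matches): YLWLLQ.

6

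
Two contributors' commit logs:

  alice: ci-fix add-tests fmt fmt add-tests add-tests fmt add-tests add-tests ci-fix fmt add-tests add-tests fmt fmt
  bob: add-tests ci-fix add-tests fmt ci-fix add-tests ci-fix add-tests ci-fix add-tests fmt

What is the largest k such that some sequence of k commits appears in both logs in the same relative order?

Pick ci-fix at alice[1]=bob[2], then add-tests at alice[2]=bob[3], then fmt at alice[3]=bob[4], then add-tests at alice[5]=bob[6], then add-tests at alice[9]=bob[8], then ci-fix at alice[10]=bob[9], then add-tests at alice[13]=bob[10], then fmt at alice[15]=bob[11]; all 8 commits appear in both, in order. Since dp[15][11] = 8, nothing longer is possible.

8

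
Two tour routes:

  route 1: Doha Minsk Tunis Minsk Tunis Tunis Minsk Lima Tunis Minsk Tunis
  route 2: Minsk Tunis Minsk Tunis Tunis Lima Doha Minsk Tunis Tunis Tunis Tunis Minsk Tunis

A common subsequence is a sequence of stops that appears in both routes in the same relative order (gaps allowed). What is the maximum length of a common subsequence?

9

Pick Minsk at route 1[2]=route 2[1], then Tunis at route 1[3]=route 2[2], then Minsk at route 1[4]=route 2[3], then Tunis at route 1[5]=route 2[4], then Tunis at route 1[6]=route 2[5], then Minsk at route 1[7]=route 2[8], then Tunis at route 1[9]=route 2[12], then Minsk at route 1[10]=route 2[13], then Tunis at route 1[11]=route 2[14]; all 9 stops appear in both, in order. Since dp[11][14] = 9, nothing longer is possible.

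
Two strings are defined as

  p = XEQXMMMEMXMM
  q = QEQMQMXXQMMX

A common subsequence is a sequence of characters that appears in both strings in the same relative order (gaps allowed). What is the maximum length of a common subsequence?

Let dp[i][j] be the LCS length of the first i characters of p and the first j characters of q. dp[i][j] = dp[i-1][j-1]+1 when the i-th and j-th characters match, else max(dp[i-1][j], dp[i][j-1]).
    ·  Q  E  Q  M  Q  M  X  X  Q  M  M  X
 ·  0  0  0  0  0  0  0  0  0  0  0  0  0
 X  0  0  0  0  0  0  0  1  1  1  1  1  1
 E  0  0  1  1  1  1  1  1  1  1  1  1  1
 Q  0  1  1  2  2  2  2  2  2  2  2  2  2
 X  0  1  1  2  2  2  2  3  3  3  3  3  3
 M  0  1  1  2  3  3  3  3  3  3  4  4  4
 M  0  1  1  2  3  3  4  4  4  4  4  5  5
 M  0  1  1  2  3  3  4  4  4  4  5  5  5
 E  0  1  2  2  3  3  4  4  4  4  5  5  5
 M  0  1  2  2  3  3  4  4  4  4  5  6  6
 X  0  1  2  2  3  3  4  5  5  5  5  6  7
 M  0  1  2  2  3  3  4  5  5  5  6  6  7
 M  0  1  2  2  3  3  4  5  5  5  6  7  7
dp[12][12] = 7. One LCS (by backtracking along matches): EQMMMMX.

7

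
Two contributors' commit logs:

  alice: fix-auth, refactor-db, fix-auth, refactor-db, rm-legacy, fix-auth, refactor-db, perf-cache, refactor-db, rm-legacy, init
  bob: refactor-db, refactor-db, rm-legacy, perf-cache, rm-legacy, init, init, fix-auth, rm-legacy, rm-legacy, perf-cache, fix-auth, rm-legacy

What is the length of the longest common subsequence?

One common subsequence of length 6: refactor-db (alice #2, bob #1) → refactor-db (alice #4, bob #2) → rm-legacy (alice #5, bob #5) → fix-auth (alice #6, bob #8) → perf-cache (alice #8, bob #11) → rm-legacy (alice #10, bob #13). The LCS DP gives dp[11][13] = 6, so this is optimal.

6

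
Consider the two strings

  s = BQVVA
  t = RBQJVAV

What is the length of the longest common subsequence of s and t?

4

Let dp[i][j] be the LCS length of the first i characters of s and the first j characters of t. dp[i][j] = dp[i-1][j-1]+1 when the i-th and j-th characters match, else max(dp[i-1][j], dp[i][j-1]).
    ·  R  B  Q  J  V  A  V
 ·  0  0  0  0  0  0  0  0
 B  0  0  1  1  1  1  1  1
 Q  0  0  1  2  2  2  2  2
 V  0  0  1  2  2  3  3  3
 V  0  0  1  2  2  3  3  4
 A  0  0  1  2  2  3  4  4
dp[5][7] = 4. One LCS (by backtracking along matches): BQVV.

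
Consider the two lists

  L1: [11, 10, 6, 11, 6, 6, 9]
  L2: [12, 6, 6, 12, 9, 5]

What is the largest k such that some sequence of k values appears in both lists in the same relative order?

Taking 6 [3,2]; then 6 [5,3]; then 9 [7,5] gives a common subsequence of length 3. dp[7][6] = 3 confirms this is the maximum.

3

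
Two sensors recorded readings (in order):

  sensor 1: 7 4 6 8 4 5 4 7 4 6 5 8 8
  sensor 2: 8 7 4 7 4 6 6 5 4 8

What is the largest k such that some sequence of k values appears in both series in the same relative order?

7

One common subsequence of length 7: 7 [1,2] → 4 [7,3] → 7 [8,4] → 4 [9,5] → 6 [10,7] → 5 [11,8] → 8 [13,10], and the DP table's final entry dp[13][10] is also 7, so no common subsequence is longer.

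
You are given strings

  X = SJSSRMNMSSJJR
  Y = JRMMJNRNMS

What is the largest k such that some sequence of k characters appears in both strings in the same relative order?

One common subsequence of length 6: J (X #2, Y #1), then R (X #5, Y #2), then M (X #6, Y #4), then N (X #7, Y #8), then M (X #8, Y #9), then S (X #10, Y #10). Since dp[13][10] = 6, nothing longer is possible.

6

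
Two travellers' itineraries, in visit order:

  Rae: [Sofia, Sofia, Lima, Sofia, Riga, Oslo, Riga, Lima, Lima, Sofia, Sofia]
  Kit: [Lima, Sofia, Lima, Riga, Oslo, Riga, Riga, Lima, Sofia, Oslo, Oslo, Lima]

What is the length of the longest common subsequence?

One common subsequence of length 7: Sofia (Rae #2, Kit #2), then Lima (Rae #3, Kit #3), then Riga (Rae #5, Kit #4), then Oslo (Rae #6, Kit #5), then Riga (Rae #7, Kit #7), then Lima (Rae #8, Kit #8), then Lima (Rae #9, Kit #12). Since dp[11][12] = 7, nothing longer is possible.

7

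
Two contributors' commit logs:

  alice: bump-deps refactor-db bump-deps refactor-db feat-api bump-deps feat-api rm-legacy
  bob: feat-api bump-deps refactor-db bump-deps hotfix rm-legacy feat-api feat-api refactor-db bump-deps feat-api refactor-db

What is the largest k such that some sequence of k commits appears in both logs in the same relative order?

Pick bump-deps [1,2], refactor-db [2,3], bump-deps [3,4], refactor-db [4,9], bump-deps [6,10], feat-api [7,11]; all 6 commits appear in both, in order, and the DP table's final entry dp[8][12] is also 6, so no common subsequence is longer.

6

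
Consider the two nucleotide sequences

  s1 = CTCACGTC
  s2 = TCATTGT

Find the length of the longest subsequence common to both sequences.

Taking T [2,1], C [3,2], A [4,3], G [6,6], T [7,7] gives a common subsequence of length 5. dp[8][7] = 5 confirms this is the maximum.

5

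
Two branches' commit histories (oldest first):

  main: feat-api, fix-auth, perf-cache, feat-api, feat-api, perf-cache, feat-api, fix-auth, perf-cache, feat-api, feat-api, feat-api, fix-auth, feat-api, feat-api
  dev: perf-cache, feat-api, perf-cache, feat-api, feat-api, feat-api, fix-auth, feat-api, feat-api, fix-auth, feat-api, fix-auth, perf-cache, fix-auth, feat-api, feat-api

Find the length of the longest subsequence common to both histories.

Match feat-api at main[1]=dev[2]; then perf-cache at main[3]=dev[3]; then feat-api at main[4]=dev[4]; then feat-api at main[5]=dev[5]; then feat-api at main[7]=dev[6]; then fix-auth at main[8]=dev[7]; then feat-api at main[10]=dev[8]; then feat-api at main[11]=dev[9]; then feat-api at main[12]=dev[11]; then fix-auth at main[13]=dev[14]; then feat-api at main[14]=dev[15]; then feat-api at main[15]=dev[16] — 12 commits in the same relative order in both. The LCS DP gives dp[15][16] = 12, so this is optimal.

12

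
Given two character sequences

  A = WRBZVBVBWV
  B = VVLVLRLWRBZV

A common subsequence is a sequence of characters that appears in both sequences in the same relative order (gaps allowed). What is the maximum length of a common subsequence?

Let dp[i][j] be the LCS length of the first i characters of A and the first j characters of B. dp[i][j] = dp[i-1][j-1]+1 when the i-th and j-th characters match, else max(dp[i-1][j], dp[i][j-1]).
    ·  V  V  L  V  L  R  L  W  R  B  Z  V
 ·  0  0  0  0  0  0  0  0  0  0  0  0  0
 W  0  0  0  0  0  0  0  0  1  1  1  1  1
 R  0  0  0  0  0  0  1  1  1  2  2  2  2
 B  0  0  0  0  0  0  1  1  1  2  3  3  3
 Z  0  0  0  0  0  0  1  1  1  2  3  4  4
 V  0  1  1  1  1  1  1  1  1  2  3  4  5
 B  0  1  1  1  1  1  1  1  1  2  3  4  5
 V  0  1  2  2  2  2  2  2  2  2  3  4  5
 B  0  1  2  2  2  2  2  2  2  2  3  4  5
 W  0  1  2  2  2  2  2  2  3  3  3  4  5
 V  0  1  2  2  3  3  3  3  3  3  3  4  5
dp[10][12] = 5. One LCS (by backtracking along matches): WRBZV.

5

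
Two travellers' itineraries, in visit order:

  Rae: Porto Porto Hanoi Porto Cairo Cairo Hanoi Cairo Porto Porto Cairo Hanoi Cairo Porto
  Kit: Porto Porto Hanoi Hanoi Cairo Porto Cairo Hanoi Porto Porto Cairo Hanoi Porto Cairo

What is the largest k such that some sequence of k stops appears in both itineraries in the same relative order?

One common subsequence of length 11: Porto at Rae[1]=Kit[1]; then Porto at Rae[2]=Kit[2]; then Hanoi at Rae[3]=Kit[4]; then Porto at Rae[4]=Kit[6]; then Cairo at Rae[6]=Kit[7]; then Hanoi at Rae[7]=Kit[8]; then Porto at Rae[9]=Kit[9]; then Porto at Rae[10]=Kit[10]; then Cairo at Rae[11]=Kit[11]; then Hanoi at Rae[12]=Kit[12]; then Cairo at Rae[13]=Kit[14], and the DP table's final entry dp[14][14] is also 11, so no common subsequence is longer.

11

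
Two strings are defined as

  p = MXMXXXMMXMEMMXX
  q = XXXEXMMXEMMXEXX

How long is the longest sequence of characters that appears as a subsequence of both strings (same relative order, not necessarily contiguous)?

Taking X [2,1] → X [4,2] → X [5,3] → X [6,5] → M [7,6] → M [8,7] → X [9,8] → E [11,9] → M [12,10] → M [13,11] → X [14,14] → X [15,15] gives a common subsequence of length 12. Since dp[15][15] = 12, nothing longer is possible.

12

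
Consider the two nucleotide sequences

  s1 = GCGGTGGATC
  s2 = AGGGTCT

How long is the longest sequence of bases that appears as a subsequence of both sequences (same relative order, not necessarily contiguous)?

Taking G [1,2], then G [3,3], then G [4,4], then T [5,5], then T [9,7] gives a common subsequence of length 5. dp[10][7] = 5 confirms this is the maximum.

5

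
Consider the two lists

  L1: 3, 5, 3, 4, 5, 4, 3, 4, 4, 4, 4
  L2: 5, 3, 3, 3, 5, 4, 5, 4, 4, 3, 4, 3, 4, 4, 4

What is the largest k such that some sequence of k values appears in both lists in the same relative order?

10

One common subsequence of length 10: 3 [1,4], then 5 [2,5], then 4 [4,6], then 5 [5,7], then 4 [6,9], then 3 [7,10], then 4 [8,11], then 4 [9,13], then 4 [10,14], then 4 [11,15]. Since dp[11][15] = 10, nothing longer is possible.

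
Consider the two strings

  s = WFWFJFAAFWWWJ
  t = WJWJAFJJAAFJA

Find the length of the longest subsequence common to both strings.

8

One common subsequence of length 8: W at s[1]=t[1], then W at s[3]=t[3], then F at s[4]=t[6], then J at s[5]=t[8], then A at s[7]=t[9], then A at s[8]=t[10], then F at s[9]=t[11], then J at s[13]=t[12]. Since dp[13][13] = 8, nothing longer is possible.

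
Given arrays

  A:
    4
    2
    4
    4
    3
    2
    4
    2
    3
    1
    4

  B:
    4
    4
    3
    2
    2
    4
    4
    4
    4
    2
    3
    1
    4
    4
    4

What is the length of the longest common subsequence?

Pick 4 (A #1, B #2), 2 (A #2, B #5), 4 (A #3, B #7), 4 (A #4, B #8), 4 (A #7, B #9), 2 (A #8, B #10), 3 (A #9, B #11), 1 (A #10, B #12), 4 (A #11, B #15); all 9 values appear in both, in order. Since dp[11][15] = 9, nothing longer is possible.

9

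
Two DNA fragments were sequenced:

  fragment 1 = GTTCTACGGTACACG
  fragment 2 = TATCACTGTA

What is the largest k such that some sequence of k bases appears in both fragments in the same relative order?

Match T at fragment 1[2]=fragment 2[1]; then T at fragment 1[3]=fragment 2[3]; then C at fragment 1[4]=fragment 2[4]; then A at fragment 1[6]=fragment 2[5]; then C at fragment 1[7]=fragment 2[6]; then G at fragment 1[9]=fragment 2[8]; then T at fragment 1[10]=fragment 2[9]; then A at fragment 1[13]=fragment 2[10] — 8 bases in the same relative order in both. The LCS DP gives dp[15][10] = 8, so this is optimal.

8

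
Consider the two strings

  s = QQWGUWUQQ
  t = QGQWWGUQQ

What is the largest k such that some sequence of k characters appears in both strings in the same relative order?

Match Q at s[1]=t[1]; then Q at s[2]=t[3]; then W at s[3]=t[5]; then G at s[4]=t[6]; then U at s[7]=t[7]; then Q at s[8]=t[8]; then Q at s[9]=t[9] — 7 characters in the same relative order in both. Since dp[9][9] = 7, nothing longer is possible.

7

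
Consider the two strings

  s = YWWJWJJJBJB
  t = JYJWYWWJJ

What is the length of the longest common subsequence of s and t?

Let dp[i][j] be the LCS length of the first i characters of s and the first j characters of t. dp[i][j] = dp[i-1][j-1]+1 when the i-th and j-th characters match, else max(dp[i-1][j], dp[i][j-1]).
    ·  J  Y  J  W  Y  W  W  J  J
 ·  0  0  0  0  0  0  0  0  0  0
 Y  0  0  1  1  1  1  1  1  1  1
 W  0  0  1  1  2  2  2  2  2  2
 W  0  0  1  1  2  2  3  3  3  3
 J  0  1  1  2  2  2  3  3  4  4
 W  0  1  1  2  3  3  3  4  4  4
 J  0  1  1  2  3  3  3  4  5  5
 J  0  1  1  2  3  3  3  4  5  6
 J  0  1  1  2  3  3  3  4  5  6
 B  0  1  1  2  3  3  3  4  5  6
 J  0  1  1  2  3  3  3  4  5  6
 B  0  1  1  2  3  3  3  4  5  6
dp[11][9] = 6. One LCS (by backtracking along matches): YWWWJJ.

6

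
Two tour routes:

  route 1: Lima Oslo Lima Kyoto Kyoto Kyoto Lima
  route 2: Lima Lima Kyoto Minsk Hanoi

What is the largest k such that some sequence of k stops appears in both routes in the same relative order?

3

Pick Lima (route 1 #1, route 2 #1), then Lima (route 1 #3, route 2 #2), then Kyoto (route 1 #4, route 2 #3); all 3 stops appear in both, in order. The LCS DP gives dp[7][5] = 3, so this is optimal.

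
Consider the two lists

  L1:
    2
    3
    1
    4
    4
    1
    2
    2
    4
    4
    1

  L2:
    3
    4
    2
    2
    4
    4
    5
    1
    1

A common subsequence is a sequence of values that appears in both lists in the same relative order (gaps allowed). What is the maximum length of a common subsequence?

7

Let dp[i][j] be the LCS length of the first i values of L1 and the first j values of L2. dp[i][j] = dp[i-1][j-1]+1 when the i-th and j-th values match, else max(dp[i-1][j], dp[i][j-1]).
    ·  3  4  2  2  4  4  5  1  1
 ·  0  0  0  0  0  0  0  0  0  0
 2  0  0  0  1  1  1  1  1  1  1
 3  0  1  1  1  1  1  1  1  1  1
 1  0  1  1  1  1  1  1  1  2  2
 4  0  1  2  2  2  2  2  2  2  2
 4  0  1  2  2  2  3  3  3  3  3
 1  0  1  2  2  2  3  3  3  4  4
 2  0  1  2  3  3  3  3  3  4  4
 2  0  1  2  3  4  4  4  4  4  4
 4  0  1  2  3  4  5  5  5  5  5
 4  0  1  2  3  4  5  6  6  6  6
 1  0  1  2  3  4  5  6  6  7  7
dp[11][9] = 7. One LCS (by backtracking along matches): 3, 4, 2, 2, 4, 4, 1.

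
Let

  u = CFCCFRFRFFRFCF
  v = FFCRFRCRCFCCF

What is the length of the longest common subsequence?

Match F at u[2]=v[2]; then C at u[4]=v[3]; then R at u[6]=v[4]; then F at u[7]=v[5]; then R at u[8]=v[6]; then R at u[11]=v[8]; then F at u[12]=v[10]; then C at u[13]=v[12]; then F at u[14]=v[13] — 9 characters in the same relative order in both. Since dp[14][13] = 9, nothing longer is possible.

9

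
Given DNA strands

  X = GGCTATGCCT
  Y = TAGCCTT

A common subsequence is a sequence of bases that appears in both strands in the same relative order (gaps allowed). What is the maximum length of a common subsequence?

Pick T (X #4, Y #1); then A (X #5, Y #2); then G (X #7, Y #3); then C (X #8, Y #4); then C (X #9, Y #5); then T (X #10, Y #7); all 6 bases appear in both, in order. The LCS DP gives dp[10][7] = 6, so this is optimal.

6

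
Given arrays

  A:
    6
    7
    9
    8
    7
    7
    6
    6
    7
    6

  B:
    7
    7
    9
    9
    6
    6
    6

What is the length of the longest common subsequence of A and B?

Taking 7 at A[2]=B[2], then 9 at A[3]=B[4], then 6 at A[7]=B[5], then 6 at A[8]=B[6], then 6 at A[10]=B[7] gives a common subsequence of length 5. The LCS DP gives dp[10][7] = 5, so this is optimal.

5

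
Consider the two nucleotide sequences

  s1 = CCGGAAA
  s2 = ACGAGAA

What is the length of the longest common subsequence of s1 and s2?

Let dp[i][j] be the LCS length of the first i bases of s1 and the first j bases of s2. dp[i][j] = dp[i-1][j-1]+1 when the i-th and j-th bases match, else max(dp[i-1][j], dp[i][j-1]).
    ·  A  C  G  A  G  A  A
 ·  0  0  0  0  0  0  0  0
 C  0  0  1  1  1  1  1  1
 C  0  0  1  1  1  1  1  1
 G  0  0  1  2  2  2  2  2
 G  0  0  1  2  2  3  3  3
 A  0  1  1  2  3  3  4  4
 A  0  1  1  2  3  3  4  5
 A  0  1  1  2  3  3  4  5
dp[7][7] = 5. One LCS (by backtracking along matches): CGGAA.

5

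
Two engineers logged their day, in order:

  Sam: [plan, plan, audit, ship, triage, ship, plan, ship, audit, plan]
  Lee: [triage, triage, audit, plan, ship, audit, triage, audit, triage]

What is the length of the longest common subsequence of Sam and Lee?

4

Pick plan (Sam #1, Lee #4); then audit (Sam #3, Lee #6); then triage (Sam #5, Lee #7); then audit (Sam #9, Lee #8); all 4 tasks appear in both, in order. The LCS DP gives dp[10][9] = 4, so this is optimal.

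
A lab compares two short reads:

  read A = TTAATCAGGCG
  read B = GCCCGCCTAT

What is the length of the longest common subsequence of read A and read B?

3

Let dp[i][j] be the LCS length of the first i bases of read A and the first j bases of read B. dp[i][j] = dp[i-1][j-1]+1 when the i-th and j-th bases match, else max(dp[i-1][j], dp[i][j-1]).
    ·  G  C  C  C  G  C  C  T  A  T
 ·  0  0  0  0  0  0  0  0  0  0  0
 T  0  0  0  0  0  0  0  0  1  1  1
 T  0  0  0  0  0  0  0  0  1  1  2
 A  0  0  0  0  0  0  0  0  1  2  2
 A  0  0  0  0  0  0  0  0  1  2  2
 T  0  0  0  0  0  0  0  0  1  2  3
 C  0  0  1  1  1  1  1  1  1  2  3
 A  0  0  1  1  1  1  1  1  1  2  3
 G  0  1  1  1  1  2  2  2  2  2  3
 G  0  1  1  1  1  2  2  2  2  2  3
 C  0  1  2  2  2  2  3  3  3  3  3
 G  0  1  2  2  2  3  3  3  3  3  3
dp[11][10] = 3. One LCS (by backtracking along matches): TAT.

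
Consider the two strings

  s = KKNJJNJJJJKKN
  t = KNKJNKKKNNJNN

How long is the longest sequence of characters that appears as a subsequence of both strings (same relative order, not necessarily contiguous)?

7

Taking K (s #1, t #1), K (s #2, t #3), J (s #5, t #4), N (s #6, t #5), K (s #11, t #7), K (s #12, t #8), N (s #13, t #13) gives a common subsequence of length 7. The LCS DP gives dp[13][13] = 7, so this is optimal.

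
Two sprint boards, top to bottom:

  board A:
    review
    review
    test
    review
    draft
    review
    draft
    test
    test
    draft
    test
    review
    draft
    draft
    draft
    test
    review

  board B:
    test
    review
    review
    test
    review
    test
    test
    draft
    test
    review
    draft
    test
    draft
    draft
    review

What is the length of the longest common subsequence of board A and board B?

13

Taking review at board A[1]=board B[2] → review at board A[2]=board B[3] → test at board A[3]=board B[4] → review at board A[6]=board B[5] → test at board A[8]=board B[6] → test at board A[9]=board B[7] → draft at board A[10]=board B[8] → test at board A[11]=board B[9] → review at board A[12]=board B[10] → draft at board A[13]=board B[11] → draft at board A[14]=board B[13] → draft at board A[15]=board B[14] → review at board A[17]=board B[15] gives a common subsequence of length 13. dp[17][15] = 13 confirms this is the maximum.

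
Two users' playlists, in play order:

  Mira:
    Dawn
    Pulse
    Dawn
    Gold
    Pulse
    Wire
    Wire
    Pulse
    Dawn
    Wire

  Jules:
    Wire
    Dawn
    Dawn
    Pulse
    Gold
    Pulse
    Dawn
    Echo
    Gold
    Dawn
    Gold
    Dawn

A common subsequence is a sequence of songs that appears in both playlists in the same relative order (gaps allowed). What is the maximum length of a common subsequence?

Pick Dawn at Mira[1]=Jules[3], Pulse at Mira[2]=Jules[6], Dawn at Mira[3]=Jules[10], Gold at Mira[4]=Jules[11], Dawn at Mira[9]=Jules[12]; all 5 songs appear in both, in order. dp[10][12] = 5 confirms this is the maximum.

5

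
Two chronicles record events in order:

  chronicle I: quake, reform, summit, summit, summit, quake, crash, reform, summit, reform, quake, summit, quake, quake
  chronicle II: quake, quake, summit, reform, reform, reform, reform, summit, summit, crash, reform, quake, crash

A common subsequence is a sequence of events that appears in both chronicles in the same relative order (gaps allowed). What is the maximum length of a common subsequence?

7

Taking quake (chronicle I #1, chronicle II #2); then reform (chronicle I #2, chronicle II #7); then summit (chronicle I #4, chronicle II #8); then summit (chronicle I #5, chronicle II #9); then crash (chronicle I #7, chronicle II #10); then reform (chronicle I #10, chronicle II #11); then quake (chronicle I #11, chronicle II #12) gives a common subsequence of length 7, and the DP table's final entry dp[14][13] is also 7, so no common subsequence is longer.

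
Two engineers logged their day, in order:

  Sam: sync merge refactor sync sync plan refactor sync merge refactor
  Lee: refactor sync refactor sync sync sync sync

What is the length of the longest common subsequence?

5

Pick sync [1,2]; then refactor [3,3]; then sync [4,5]; then sync [5,6]; then sync [8,7]; all 5 tasks appear in both, in order, and the DP table's final entry dp[10][7] is also 5, so no common subsequence is longer.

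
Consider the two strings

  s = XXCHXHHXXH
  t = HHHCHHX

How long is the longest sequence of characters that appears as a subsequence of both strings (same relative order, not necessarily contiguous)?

Let dp[i][j] be the LCS length of the first i characters of s and the first j characters of t. dp[i][j] = dp[i-1][j-1]+1 when the i-th and j-th characters match, else max(dp[i-1][j], dp[i][j-1]).
    ·  H  H  H  C  H  H  X
 ·  0  0  0  0  0  0  0  0
 X  0  0  0  0  0  0  0  1
 X  0  0  0  0  0  0  0  1
 C  0  0  0  0  1  1  1  1
 H  0  1  1  1  1  2  2  2
 X  0  1  1  1  1  2  2  3
 H  0  1  2  2  2  2  3  3
 H  0  1  2  3  3  3  3  3
 X  0  1  2  3  3  3  3  4
 X  0  1  2  3  3  3  3  4
 H  0  1  2  3  3  4  4  4
dp[10][7] = 4. One LCS (by backtracking along matches): CHHX.

4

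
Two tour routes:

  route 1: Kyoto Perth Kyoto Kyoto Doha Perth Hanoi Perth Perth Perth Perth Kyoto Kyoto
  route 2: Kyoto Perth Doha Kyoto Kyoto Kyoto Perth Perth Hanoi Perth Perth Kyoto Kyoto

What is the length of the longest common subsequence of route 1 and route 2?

Pick Kyoto [1,1] → Perth [2,2] → Kyoto [3,5] → Kyoto [4,6] → Perth [6,8] → Hanoi [7,9] → Perth [10,10] → Perth [11,11] → Kyoto [12,12] → Kyoto [13,13]; all 10 stops appear in both, in order, and the DP table's final entry dp[13][13] is also 10, so no common subsequence is longer.

10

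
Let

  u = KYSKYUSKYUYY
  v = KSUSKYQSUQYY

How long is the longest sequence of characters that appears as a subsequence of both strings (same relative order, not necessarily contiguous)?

Let dp[i][j] be the LCS length of the first i characters of u and the first j characters of v. dp[i][j] = dp[i-1][j-1]+1 when the i-th and j-th characters match, else max(dp[i-1][j], dp[i][j-1]).
    ·  K  S  U  S  K  Y  Q  S  U  Q  Y  Y
 ·  0  0  0  0  0  0  0  0  0  0  0  0  0
 K  0  1  1  1  1  1  1  1  1  1  1  1  1
 Y  0  1  1  1  1  1  2  2  2  2  2  2  2
 S  0  1  2  2  2  2  2  2  3  3  3  3  3
 K  0  1  2  2  2  3  3  3  3  3  3  3  3
 Y  0  1  2  2  2  3  4  4  4  4  4  4  4
 U  0  1  2  3  3  3  4  4  4  5  5  5  5
 S  0  1  2  3  4  4  4  4  5  5  5  5  5
 K  0  1  2  3  4  5  5  5  5  5  5  5  5
 Y  0  1  2  3  4  5  6  6  6  6  6  6  6
 U  0  1  2  3  4  5  6  6  6  7  7  7  7
 Y  0  1  2  3  4  5  6  6  6  7  7  8  8
 Y  0  1  2  3  4  5  6  6  6  7  7  8  9
dp[12][12] = 9. One LCS (by backtracking along matches): KSUSKYUYY.

9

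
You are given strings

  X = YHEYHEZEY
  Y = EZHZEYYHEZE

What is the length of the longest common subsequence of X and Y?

Let dp[i][j] be the LCS length of the first i characters of X and the first j characters of Y. dp[i][j] = dp[i-1][j-1]+1 when the i-th and j-th characters match, else max(dp[i-1][j], dp[i][j-1]).
    ·  E  Z  H  Z  E  Y  Y  H  E  Z  E
 ·  0  0  0  0  0  0  0  0  0  0  0  0
 Y  0  0  0  0  0  0  1  1  1  1  1  1
 H  0  0  0  1  1  1  1  1  2  2  2  2
 E  0  1  1  1  1  2  2  2  2  3  3  3
 Y  0  1  1  1  1  2  3  3  3  3  3  3
 H  0  1  1  2  2  2  3  3  4  4  4  4
 E  0  1  1  2  2  3  3  3  4  5  5  5
 Z  0  1  2  2  3  3  3  3  4  5  6  6
 E  0  1  2  2  3  4  4  4  4  5  6  7
 Y  0  1  2  2  3  4  5  5  5  5  6  7
dp[9][11] = 7. One LCS (by backtracking along matches): HEYHEZE.

7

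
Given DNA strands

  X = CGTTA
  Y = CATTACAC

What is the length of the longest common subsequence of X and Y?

4

Let dp[i][j] be the LCS length of the first i bases of X and the first j bases of Y. dp[i][j] = dp[i-1][j-1]+1 when the i-th and j-th bases match, else max(dp[i-1][j], dp[i][j-1]).
    ·  C  A  T  T  A  C  A  C
 ·  0  0  0  0  0  0  0  0  0
 C  0  1  1  1  1  1  1  1  1
 G  0  1  1  1  1  1  1  1  1
 T  0  1  1  2  2  2  2  2  2
 T  0  1  1  2  3  3  3  3  3
 A  0  1  2  2  3  4  4  4  4
dp[5][8] = 4. One LCS (by backtracking along matches): CTTA.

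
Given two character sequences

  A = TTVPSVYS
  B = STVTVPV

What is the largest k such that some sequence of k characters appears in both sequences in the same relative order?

5

One common subsequence of length 5: T [1,2]; then T [2,4]; then V [3,5]; then P [4,6]; then V [6,7], and the DP table's final entry dp[8][7] is also 5, so no common subsequence is longer.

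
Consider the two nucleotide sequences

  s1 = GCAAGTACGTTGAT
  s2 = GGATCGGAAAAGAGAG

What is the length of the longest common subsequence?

Match G [1,2], C [2,5], A [3,10], A [4,11], G [5,12], A [7,13], G [9,14], G [12,16] — 8 bases in the same relative order in both, and the DP table's final entry dp[14][16] is also 8, so no common subsequence is longer.

8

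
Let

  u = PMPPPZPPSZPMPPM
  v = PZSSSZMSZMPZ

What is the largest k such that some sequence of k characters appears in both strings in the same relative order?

6

Pick P [1,1]; then M [2,7]; then S [9,8]; then Z [10,9]; then M [12,10]; then P [13,11]; all 6 characters appear in both, in order. dp[15][12] = 6 confirms this is the maximum.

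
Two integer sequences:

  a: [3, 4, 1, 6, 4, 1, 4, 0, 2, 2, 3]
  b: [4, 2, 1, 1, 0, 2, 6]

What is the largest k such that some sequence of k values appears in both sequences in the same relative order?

Pick 4 (a #2, b #1), then 1 (a #3, b #3), then 1 (a #6, b #4), then 0 (a #8, b #5), then 2 (a #9, b #6); all 5 values appear in both, in order. Since dp[11][7] = 5, nothing longer is possible.

5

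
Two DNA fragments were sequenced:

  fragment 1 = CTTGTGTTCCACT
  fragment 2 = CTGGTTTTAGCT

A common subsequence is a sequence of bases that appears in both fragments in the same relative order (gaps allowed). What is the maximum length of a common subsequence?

Pick C (fragment 1 #1, fragment 2 #1) → T (fragment 1 #2, fragment 2 #2) → T (fragment 1 #3, fragment 2 #5) → T (fragment 1 #5, fragment 2 #6) → T (fragment 1 #7, fragment 2 #7) → T (fragment 1 #8, fragment 2 #8) → A (fragment 1 #11, fragment 2 #9) → C (fragment 1 #12, fragment 2 #11) → T (fragment 1 #13, fragment 2 #12); all 9 bases appear in both, in order. dp[13][12] = 9 confirms this is the maximum.

9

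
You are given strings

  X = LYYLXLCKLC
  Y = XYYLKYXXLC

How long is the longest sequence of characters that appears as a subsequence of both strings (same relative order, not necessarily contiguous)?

6

Let dp[i][j] be the LCS length of the first i characters of X and the first j characters of Y. dp[i][j] = dp[i-1][j-1]+1 when the i-th and j-th characters match, else max(dp[i-1][j], dp[i][j-1]).
    ·  X  Y  Y  L  K  Y  X  X  L  C
 ·  0  0  0  0  0  0  0  0  0  0  0
 L  0  0  0  0  1  1  1  1  1  1  1
 Y  0  0  1  1  1  1  2  2  2  2  2
 Y  0  0  1  2  2  2  2  2  2  2  2
 L  0  0  1  2  3  3  3  3  3  3  3
 X  0  1  1  2  3  3  3  4  4  4  4
 L  0  1  1  2  3  3  3  4  4  5  5
 C  0  1  1  2  3  3  3  4  4  5  6
 K  0  1  1  2  3  4  4  4  4  5  6
 L  0  1  1  2  3  4  4  4  4  5  6
 C  0  1  1  2  3  4  4  4  4  5  6
dp[10][10] = 6. One LCS (by backtracking along matches): YYLXLC.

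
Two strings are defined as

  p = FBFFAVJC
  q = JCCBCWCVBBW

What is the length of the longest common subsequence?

2

Match B (p #2, q #4) → V (p #6, q #8) — 2 characters in the same relative order in both. dp[8][11] = 2 confirms this is the maximum.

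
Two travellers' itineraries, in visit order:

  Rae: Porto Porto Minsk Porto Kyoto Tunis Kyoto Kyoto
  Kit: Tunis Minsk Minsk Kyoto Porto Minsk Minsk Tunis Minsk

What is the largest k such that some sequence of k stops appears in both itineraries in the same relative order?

3

Taking Porto (Rae #1, Kit #5); then Minsk (Rae #3, Kit #7); then Tunis (Rae #6, Kit #8) gives a common subsequence of length 3. The LCS DP gives dp[8][9] = 3, so this is optimal.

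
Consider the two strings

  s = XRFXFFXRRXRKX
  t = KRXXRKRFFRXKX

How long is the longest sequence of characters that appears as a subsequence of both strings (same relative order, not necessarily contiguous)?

8

Match X (s #1, t #4), R (s #2, t #7), F (s #5, t #8), F (s #6, t #9), R (s #9, t #10), X (s #10, t #11), K (s #12, t #12), X (s #13, t #13) — 8 characters in the same relative order in both. Since dp[13][13] = 8, nothing longer is possible.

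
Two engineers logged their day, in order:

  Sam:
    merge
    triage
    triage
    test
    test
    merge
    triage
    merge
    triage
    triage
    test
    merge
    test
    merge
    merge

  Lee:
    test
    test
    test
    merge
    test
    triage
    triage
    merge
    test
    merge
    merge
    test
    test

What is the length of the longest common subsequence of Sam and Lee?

9

Taking test [4,2], then test [5,3], then merge [6,4], then triage [9,6], then triage [10,7], then merge [12,8], then test [13,9], then merge [14,10], then merge [15,11] gives a common subsequence of length 9. Since dp[15][13] = 9, nothing longer is possible.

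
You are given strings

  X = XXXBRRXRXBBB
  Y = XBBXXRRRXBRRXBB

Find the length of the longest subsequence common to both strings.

Pick X [1,1]; then X [2,4]; then X [3,5]; then R [5,7]; then R [6,8]; then X [7,9]; then R [8,12]; then X [9,13]; then B [11,14]; then B [12,15]; all 10 characters appear in both, in order, and the DP table's final entry dp[12][15] is also 10, so no common subsequence is longer.

10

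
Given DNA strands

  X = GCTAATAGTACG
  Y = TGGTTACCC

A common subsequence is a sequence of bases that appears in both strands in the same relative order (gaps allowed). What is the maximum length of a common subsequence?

Match G at X[1]=Y[3] → T at X[3]=Y[4] → T at X[6]=Y[5] → A at X[7]=Y[6] → C at X[11]=Y[9] — 5 bases in the same relative order in both, and the DP table's final entry dp[12][9] is also 5, so no common subsequence is longer.

5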